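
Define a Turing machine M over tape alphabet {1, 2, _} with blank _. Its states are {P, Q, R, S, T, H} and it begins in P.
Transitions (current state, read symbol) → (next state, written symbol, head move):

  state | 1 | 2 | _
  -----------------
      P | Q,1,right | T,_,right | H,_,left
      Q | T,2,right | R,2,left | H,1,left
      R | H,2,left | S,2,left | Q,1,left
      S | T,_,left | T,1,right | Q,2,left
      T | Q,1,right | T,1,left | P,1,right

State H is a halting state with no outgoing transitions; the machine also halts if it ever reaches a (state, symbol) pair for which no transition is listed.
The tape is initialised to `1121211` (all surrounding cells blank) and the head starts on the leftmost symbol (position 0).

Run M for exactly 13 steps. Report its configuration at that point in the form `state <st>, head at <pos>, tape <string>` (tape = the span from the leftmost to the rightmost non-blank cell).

state Q, head at 5, tape 1212111

state=P head=0 tape=[1]121211   (P,1)→(Q,1,right)
state=Q head=1 tape=1[1]21211   (Q,1)→(T,2,right)
state=T head=2 tape=12[2]1211   (T,2)→(T,1,left)
state=T head=1 tape=1[2]11211   (T,2)→(T,1,left)
state=T head=0 tape=[1]111211   (T,1)→(Q,1,right)
state=Q head=1 tape=1[1]11211   (Q,1)→(T,2,right)
state=T head=2 tape=12[1]1211   (T,1)→(Q,1,right)
state=Q head=3 tape=121[1]211   (Q,1)→(T,2,right)
state=T head=4 tape=1212[2]11   (T,2)→(T,1,left)
state=T head=3 tape=121[2]111   (T,2)→(T,1,left)
state=T head=2 tape=12[1]1111   (T,1)→(Q,1,right)
state=Q head=3 tape=121[1]111   (Q,1)→(T,2,right)
state=T head=4 tape=1212[1]11   (T,1)→(Q,1,right)
state=Q head=5 tape=12121[1]1
After 13 steps: state Q, head at 5, tape 1212111.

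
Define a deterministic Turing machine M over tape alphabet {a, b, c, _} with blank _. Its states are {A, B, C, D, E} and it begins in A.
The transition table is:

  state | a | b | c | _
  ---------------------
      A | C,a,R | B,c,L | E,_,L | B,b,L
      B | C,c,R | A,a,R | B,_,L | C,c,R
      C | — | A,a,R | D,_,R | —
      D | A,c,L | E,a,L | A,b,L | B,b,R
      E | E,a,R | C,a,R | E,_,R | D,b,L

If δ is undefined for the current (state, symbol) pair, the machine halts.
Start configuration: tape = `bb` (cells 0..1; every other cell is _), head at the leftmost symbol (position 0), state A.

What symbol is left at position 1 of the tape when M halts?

a

state=A head=0 tape=_____[b]b   (A,b)→(B,c,L)
state=B head=-1 tape=____[_]cb   (B,_)→(C,c,R)
state=C head=0 tape=____c[c]b   (C,c)→(D,_,R)
state=D head=1 tape=____c_[b]   (D,b)→(E,a,L)
state=E head=0 tape=____c[_]a   (E,_)→(D,b,L)
state=D head=-1 tape=____[c]ba   (D,c)→(A,b,L)
state=A head=-2 tape=___[_]bba   (A,_)→(B,b,L)
state=B head=-3 tape=__[_]bbba   (B,_)→(C,c,R)
state=C head=-2 tape=__c[b]bba   (C,b)→(A,a,R)
state=A head=-1 tape=__ca[b]ba   (A,b)→(B,c,L)
state=B head=-2 tape=__c[a]cba   (B,a)→(C,c,R)
state=C head=-1 tape=__cc[c]ba   (C,c)→(D,_,R)
state=D head=0 tape=__cc_[b]a   (D,b)→(E,a,L)
state=E head=-1 tape=__cc[_]aa   (E,_)→(D,b,L)
state=D head=-2 tape=__c[c]baa   (D,c)→(A,b,L)
state=A head=-3 tape=__[c]bbaa   (A,c)→(E,_,L)
state=E head=-4 tape=_[_]_bbaa   (E,_)→(D,b,L)
state=D head=-5 tape=[_]b_bbaa   (D,_)→(B,b,R)
state=B head=-4 tape=b[b]_bbaa   (B,b)→(A,a,R)
state=A head=-3 tape=ba[_]bbaa   (A,_)→(B,b,L)
state=B head=-4 tape=b[a]bbbaa   (B,a)→(C,c,R)
state=C head=-3 tape=bc[b]bbaa   (C,b)→(A,a,R)
state=A head=-2 tape=bca[b]baa   (A,b)→(B,c,L)
state=B head=-3 tape=bc[a]cbaa   (B,a)→(C,c,R)
state=C head=-2 tape=bcc[c]baa   (C,c)→(D,_,R)
state=D head=-1 tape=bcc_[b]aa   (D,b)→(E,a,L)
state=E head=-2 tape=bcc[_]aaa   (E,_)→(D,b,L)
state=D head=-3 tape=bc[c]baaa   (D,c)→(A,b,L)
state=A head=-4 tape=b[c]bbaaa   (A,c)→(E,_,L)
state=E head=-5 tape=[b]_bbaaa   (E,b)→(C,a,R)
state=C head=-4 tape=a[_]bbaaa
Cell 1 holds a when M halts.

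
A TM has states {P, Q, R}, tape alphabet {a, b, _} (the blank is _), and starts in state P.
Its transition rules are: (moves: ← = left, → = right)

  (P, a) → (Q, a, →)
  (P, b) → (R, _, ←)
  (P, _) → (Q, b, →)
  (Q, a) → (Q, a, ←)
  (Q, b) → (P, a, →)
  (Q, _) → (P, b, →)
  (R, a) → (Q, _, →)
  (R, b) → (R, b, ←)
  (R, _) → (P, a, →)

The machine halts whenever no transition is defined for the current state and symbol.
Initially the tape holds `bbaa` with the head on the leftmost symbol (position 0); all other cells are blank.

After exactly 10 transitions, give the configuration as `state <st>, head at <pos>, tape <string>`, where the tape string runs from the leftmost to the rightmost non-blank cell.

state Q, head at 2, tape aaaaa

state=P head=0 tape=_[b]baa   (P,b)→(R,_,←)
state=R head=-1 tape=[_]_baa   (R,_)→(P,a,→)
state=P head=0 tape=a[_]baa   (P,_)→(Q,b,→)
state=Q head=1 tape=ab[b]aa   (Q,b)→(P,a,→)
state=P head=2 tape=aba[a]a   (P,a)→(Q,a,→)
state=Q head=3 tape=abaa[a]   (Q,a)→(Q,a,←)
state=Q head=2 tape=aba[a]a   (Q,a)→(Q,a,←)
state=Q head=1 tape=ab[a]aa   (Q,a)→(Q,a,←)
state=Q head=0 tape=a[b]aaa   (Q,b)→(P,a,→)
state=P head=1 tape=aa[a]aa   (P,a)→(Q,a,→)
state=Q head=2 tape=aaa[a]a
After 10 steps: state Q, head at 2, tape aaaaa.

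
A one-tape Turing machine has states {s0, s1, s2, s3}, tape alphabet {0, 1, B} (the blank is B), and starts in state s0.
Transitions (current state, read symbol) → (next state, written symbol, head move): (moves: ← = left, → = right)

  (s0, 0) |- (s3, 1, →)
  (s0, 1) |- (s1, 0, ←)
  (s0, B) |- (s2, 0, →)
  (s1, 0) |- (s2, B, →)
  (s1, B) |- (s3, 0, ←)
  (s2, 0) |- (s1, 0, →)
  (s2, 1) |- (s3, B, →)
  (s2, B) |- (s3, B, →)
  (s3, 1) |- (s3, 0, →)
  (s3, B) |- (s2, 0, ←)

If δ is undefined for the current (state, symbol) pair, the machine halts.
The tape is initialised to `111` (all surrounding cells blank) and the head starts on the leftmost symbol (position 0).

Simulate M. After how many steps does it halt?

s0 | BBB[1]11   read 1 → write 0, move ←, go to s1
s1 | BB[B]011   read B → write 0, move ←, go to s3
s3 | B[B]0011   read B → write 0, move ←, go to s2
s2 | [B]00011   read B → write B, move →, go to s3
s3 | B[0]0011
M halts after 4 transitions.

4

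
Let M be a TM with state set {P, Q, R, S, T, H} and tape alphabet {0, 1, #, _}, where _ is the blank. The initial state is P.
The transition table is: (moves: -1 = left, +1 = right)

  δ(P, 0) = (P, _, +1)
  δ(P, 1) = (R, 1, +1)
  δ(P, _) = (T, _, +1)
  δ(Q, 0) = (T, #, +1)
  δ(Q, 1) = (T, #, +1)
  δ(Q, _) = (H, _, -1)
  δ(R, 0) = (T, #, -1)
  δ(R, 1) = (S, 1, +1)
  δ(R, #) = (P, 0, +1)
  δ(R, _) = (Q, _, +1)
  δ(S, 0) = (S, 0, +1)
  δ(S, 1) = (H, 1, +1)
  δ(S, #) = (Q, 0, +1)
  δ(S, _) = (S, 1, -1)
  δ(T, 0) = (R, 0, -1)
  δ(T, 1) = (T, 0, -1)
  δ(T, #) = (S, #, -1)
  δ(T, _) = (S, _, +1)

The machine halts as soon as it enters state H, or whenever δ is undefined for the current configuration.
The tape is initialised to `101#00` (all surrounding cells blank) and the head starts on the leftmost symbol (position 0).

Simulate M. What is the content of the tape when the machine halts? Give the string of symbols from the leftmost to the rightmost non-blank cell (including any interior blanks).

state=P head=0 tape=_[1]01#00   (P,1)→(R,1,+1)
state=R head=1 tape=_1[0]1#00   (R,0)→(T,#,-1)
state=T head=0 tape=_[1]#1#00   (T,1)→(T,0,-1)
state=T head=-1 tape=[_]0#1#00   (T,_)→(S,_,+1)
state=S head=0 tape=_[0]#1#00   (S,0)→(S,0,+1)
state=S head=1 tape=_0[#]1#00   (S,#)→(Q,0,+1)
state=Q head=2 tape=_00[1]#00   (Q,1)→(T,#,+1)
state=T head=3 tape=_00#[#]00   (T,#)→(S,#,-1)
state=S head=2 tape=_00[#]#00   (S,#)→(Q,0,+1)
state=Q head=3 tape=_000[#]00
The non-blank tape span at halt is 000#00.

000#00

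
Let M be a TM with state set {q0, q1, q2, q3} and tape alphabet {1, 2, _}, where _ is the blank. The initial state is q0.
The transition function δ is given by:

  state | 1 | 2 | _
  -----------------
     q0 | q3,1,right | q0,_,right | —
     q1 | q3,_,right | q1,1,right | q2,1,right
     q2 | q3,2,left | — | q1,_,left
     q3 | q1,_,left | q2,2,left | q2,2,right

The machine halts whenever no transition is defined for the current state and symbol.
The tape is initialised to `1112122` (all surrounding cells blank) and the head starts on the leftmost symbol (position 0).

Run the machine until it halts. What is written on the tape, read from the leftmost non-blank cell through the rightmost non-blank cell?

state=q0 head=0 tape=_[1]112122   (q0,1)→(q3,1,right)
state=q3 head=1 tape=_1[1]12122   (q3,1)→(q1,_,left)
state=q1 head=0 tape=_[1]_12122   (q1,1)→(q3,_,right)
state=q3 head=1 tape=__[_]12122   (q3,_)→(q2,2,right)
state=q2 head=2 tape=__2[1]2122   (q2,1)→(q3,2,left)
state=q3 head=1 tape=__[2]22122   (q3,2)→(q2,2,left)
state=q2 head=0 tape=_[_]222122   (q2,_)→(q1,_,left)
state=q1 head=-1 tape=[_]_222122   (q1,_)→(q2,1,right)
state=q2 head=0 tape=1[_]222122   (q2,_)→(q1,_,left)
state=q1 head=-1 tape=[1]_222122   (q1,1)→(q3,_,right)
state=q3 head=0 tape=_[_]222122   (q3,_)→(q2,2,right)
state=q2 head=1 tape=_2[2]22122
The non-blank tape span at halt is 2222122.

2222122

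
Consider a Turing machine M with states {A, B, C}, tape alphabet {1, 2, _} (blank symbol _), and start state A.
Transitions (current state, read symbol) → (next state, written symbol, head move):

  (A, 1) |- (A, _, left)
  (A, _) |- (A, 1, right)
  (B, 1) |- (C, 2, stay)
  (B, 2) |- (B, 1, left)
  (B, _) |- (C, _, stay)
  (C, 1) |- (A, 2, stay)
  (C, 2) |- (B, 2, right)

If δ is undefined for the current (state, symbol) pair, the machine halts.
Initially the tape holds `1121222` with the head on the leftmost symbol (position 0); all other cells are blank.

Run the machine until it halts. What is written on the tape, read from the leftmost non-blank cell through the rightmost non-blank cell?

111121222

A | __[1]121222   read 1 → write _, move left, go to A
A | _[_]_121222   read _ → write 1, move right, go to A
A | _1[_]121222   read _ → write 1, move right, go to A
A | _11[1]21222   read 1 → write _, move left, go to A
A | _1[1]_21222   read 1 → write _, move left, go to A
A | _[1]__21222   read 1 → write _, move left, go to A
A | [_]___21222   read _ → write 1, move right, go to A
A | 1[_]__21222   read _ → write 1, move right, go to A
A | 11[_]_21222   read _ → write 1, move right, go to A
A | 111[_]21222   read _ → write 1, move right, go to A
A | 1111[2]1222
The non-blank tape span at halt is 111121222.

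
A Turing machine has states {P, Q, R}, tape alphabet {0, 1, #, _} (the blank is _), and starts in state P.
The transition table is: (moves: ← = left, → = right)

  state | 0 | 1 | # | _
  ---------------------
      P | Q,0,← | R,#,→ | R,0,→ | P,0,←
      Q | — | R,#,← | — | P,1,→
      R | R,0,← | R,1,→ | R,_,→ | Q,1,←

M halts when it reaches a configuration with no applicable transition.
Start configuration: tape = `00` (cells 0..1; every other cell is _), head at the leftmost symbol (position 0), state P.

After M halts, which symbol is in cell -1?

1

P | ___[0]0   read 0 → write 0, move ←, go to Q
Q | __[_]00   read _ → write 1, move →, go to P
P | __1[0]0   read 0 → write 0, move ←, go to Q
Q | __[1]00   read 1 → write #, move ←, go to R
R | _[_]#00   read _ → write 1, move ←, go to Q
Q | [_]1#00   read _ → write 1, move →, go to P
P | 1[1]#00   read 1 → write #, move →, go to R
R | 1#[#]00   read # → write _, move →, go to R
R | 1#_[0]0   read 0 → write 0, move ←, go to R
R | 1#[_]00   read _ → write 1, move ←, go to Q
Q | 1[#]100
Cell -1 holds 1 when M halts.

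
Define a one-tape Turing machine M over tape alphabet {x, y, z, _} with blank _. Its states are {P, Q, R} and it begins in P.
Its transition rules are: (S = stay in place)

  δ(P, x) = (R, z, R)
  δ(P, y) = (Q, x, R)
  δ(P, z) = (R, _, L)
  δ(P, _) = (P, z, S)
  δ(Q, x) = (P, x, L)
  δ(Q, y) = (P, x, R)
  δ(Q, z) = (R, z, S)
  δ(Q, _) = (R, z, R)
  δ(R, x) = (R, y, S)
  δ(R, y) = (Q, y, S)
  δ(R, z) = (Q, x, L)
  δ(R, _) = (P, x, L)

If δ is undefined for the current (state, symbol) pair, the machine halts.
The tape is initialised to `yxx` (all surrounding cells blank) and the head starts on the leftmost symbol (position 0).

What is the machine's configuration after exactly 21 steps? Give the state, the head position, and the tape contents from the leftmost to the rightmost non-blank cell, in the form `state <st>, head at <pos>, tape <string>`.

state=P head=0 tape=[y]xx_   (P,y)→(Q,x,R)
state=Q head=1 tape=x[x]x_   (Q,x)→(P,x,L)
state=P head=0 tape=[x]xx_   (P,x)→(R,z,R)
state=R head=1 tape=z[x]x_   (R,x)→(R,y,S)
state=R head=1 tape=z[y]x_   (R,y)→(Q,y,S)
state=Q head=1 tape=z[y]x_   (Q,y)→(P,x,R)
state=P head=2 tape=zx[x]_   (P,x)→(R,z,R)
state=R head=3 tape=zxz[_]   (R,_)→(P,x,L)
state=P head=2 tape=zx[z]x   (P,z)→(R,_,L)
state=R head=1 tape=z[x]_x   (R,x)→(R,y,S)
state=R head=1 tape=z[y]_x   (R,y)→(Q,y,S)
state=Q head=1 tape=z[y]_x   (Q,y)→(P,x,R)
state=P head=2 tape=zx[_]x   (P,_)→(P,z,S)
state=P head=2 tape=zx[z]x   (P,z)→(R,_,L)
state=R head=1 tape=z[x]_x   (R,x)→(R,y,S)
state=R head=1 tape=z[y]_x   (R,y)→(Q,y,S)
state=Q head=1 tape=z[y]_x   (Q,y)→(P,x,R)
state=P head=2 tape=zx[_]x   (P,_)→(P,z,S)
state=P head=2 tape=zx[z]x   (P,z)→(R,_,L)
state=R head=1 tape=z[x]_x   (R,x)→(R,y,S)
state=R head=1 tape=z[y]_x   (R,y)→(Q,y,S)
state=Q head=1 tape=z[y]_x
After 21 steps: state Q, head at 1, tape zy_x.

state Q, head at 1, tape zy_x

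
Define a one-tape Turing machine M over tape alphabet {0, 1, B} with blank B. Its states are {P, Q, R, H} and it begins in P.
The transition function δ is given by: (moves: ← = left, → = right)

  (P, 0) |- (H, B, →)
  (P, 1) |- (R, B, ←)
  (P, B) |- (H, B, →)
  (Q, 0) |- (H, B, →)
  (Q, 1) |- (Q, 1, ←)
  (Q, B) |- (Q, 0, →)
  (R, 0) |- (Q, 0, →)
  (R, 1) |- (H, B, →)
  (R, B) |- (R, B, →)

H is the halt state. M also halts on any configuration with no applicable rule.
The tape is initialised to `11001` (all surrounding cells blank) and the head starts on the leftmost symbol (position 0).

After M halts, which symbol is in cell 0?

P | B[1]1001   read 1 → write B, move ←, go to R
R | [B]B1001   read B → write B, move →, go to R
R | B[B]1001   read B → write B, move →, go to R
R | BB[1]001   read 1 → write B, move →, go to H
H | BBB[0]01
Cell 0 holds B when M halts.

B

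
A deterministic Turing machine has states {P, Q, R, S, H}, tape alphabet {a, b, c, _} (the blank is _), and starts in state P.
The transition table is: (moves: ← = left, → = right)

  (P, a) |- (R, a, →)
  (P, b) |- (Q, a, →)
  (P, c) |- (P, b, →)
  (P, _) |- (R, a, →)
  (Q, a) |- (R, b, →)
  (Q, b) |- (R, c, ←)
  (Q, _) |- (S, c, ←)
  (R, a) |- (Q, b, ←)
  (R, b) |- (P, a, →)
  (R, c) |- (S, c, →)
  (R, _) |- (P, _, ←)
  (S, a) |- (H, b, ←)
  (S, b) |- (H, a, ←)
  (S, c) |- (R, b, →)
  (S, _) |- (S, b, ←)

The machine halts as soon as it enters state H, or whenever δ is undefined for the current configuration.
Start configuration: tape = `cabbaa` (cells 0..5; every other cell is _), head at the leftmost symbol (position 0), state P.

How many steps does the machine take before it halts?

state=P head=0 tape=[c]abbaa_   (P,c)→(P,b,→)
state=P head=1 tape=b[a]bbaa_   (P,a)→(R,a,→)
state=R head=2 tape=ba[b]baa_   (R,b)→(P,a,→)
state=P head=3 tape=baa[b]aa_   (P,b)→(Q,a,→)
state=Q head=4 tape=baaa[a]a_   (Q,a)→(R,b,→)
state=R head=5 tape=baaab[a]_   (R,a)→(Q,b,←)
state=Q head=4 tape=baaa[b]b_   (Q,b)→(R,c,←)
state=R head=3 tape=baa[a]cb_   (R,a)→(Q,b,←)
state=Q head=2 tape=ba[a]bcb_   (Q,a)→(R,b,→)
state=R head=3 tape=bab[b]cb_   (R,b)→(P,a,→)
state=P head=4 tape=baba[c]b_   (P,c)→(P,b,→)
state=P head=5 tape=babab[b]_   (P,b)→(Q,a,→)
state=Q head=6 tape=bababa[_]   (Q,_)→(S,c,←)
state=S head=5 tape=babab[a]c   (S,a)→(H,b,←)
state=H head=4 tape=baba[b]bc
M halts after 14 transitions.

14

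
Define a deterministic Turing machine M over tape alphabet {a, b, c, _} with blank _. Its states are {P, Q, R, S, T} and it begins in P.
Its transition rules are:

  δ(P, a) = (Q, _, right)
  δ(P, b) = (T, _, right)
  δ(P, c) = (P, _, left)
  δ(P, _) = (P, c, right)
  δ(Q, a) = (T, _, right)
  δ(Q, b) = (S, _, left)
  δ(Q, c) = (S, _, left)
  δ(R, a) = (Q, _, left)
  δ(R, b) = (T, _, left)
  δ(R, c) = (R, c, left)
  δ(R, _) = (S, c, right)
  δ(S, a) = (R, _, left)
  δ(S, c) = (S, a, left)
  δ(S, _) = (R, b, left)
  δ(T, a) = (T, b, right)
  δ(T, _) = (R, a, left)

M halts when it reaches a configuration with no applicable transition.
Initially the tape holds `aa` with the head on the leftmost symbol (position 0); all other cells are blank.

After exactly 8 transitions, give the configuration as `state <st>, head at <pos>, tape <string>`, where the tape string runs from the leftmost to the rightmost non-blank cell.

state S, head at 0, tape ca

P | [a]a_   read a → write _, move right, go to Q
Q | _[a]_   read a → write _, move right, go to T
T | __[_]   read _ → write a, move left, go to R
R | _[_]a   read _ → write c, move right, go to S
S | _c[a]   read a → write _, move left, go to R
R | _[c]_   read c → write c, move left, go to R
R | [_]c_   read _ → write c, move right, go to S
S | c[c]_   read c → write a, move left, go to S
S | [c]a_
After 8 steps: state S, head at 0, tape ca.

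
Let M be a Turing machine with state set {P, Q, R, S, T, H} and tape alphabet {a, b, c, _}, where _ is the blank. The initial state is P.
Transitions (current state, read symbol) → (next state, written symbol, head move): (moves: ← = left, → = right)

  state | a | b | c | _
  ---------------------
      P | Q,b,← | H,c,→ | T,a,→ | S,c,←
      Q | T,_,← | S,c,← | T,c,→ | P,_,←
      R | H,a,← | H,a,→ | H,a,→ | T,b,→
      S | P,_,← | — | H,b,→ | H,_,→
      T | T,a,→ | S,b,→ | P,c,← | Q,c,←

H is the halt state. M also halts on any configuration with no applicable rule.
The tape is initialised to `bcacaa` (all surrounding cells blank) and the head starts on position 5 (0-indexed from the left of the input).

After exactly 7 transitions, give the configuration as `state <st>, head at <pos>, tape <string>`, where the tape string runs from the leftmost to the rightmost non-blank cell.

state H, head at 4, tape bcbb_b

state=P head=5 tape=bcaca[a]   (P,a)→(Q,b,←)
state=Q head=4 tape=bcac[a]b   (Q,a)→(T,_,←)
state=T head=3 tape=bca[c]_b   (T,c)→(P,c,←)
state=P head=2 tape=bc[a]c_b   (P,a)→(Q,b,←)
state=Q head=1 tape=b[c]bc_b   (Q,c)→(T,c,→)
state=T head=2 tape=bc[b]c_b   (T,b)→(S,b,→)
state=S head=3 tape=bcb[c]_b   (S,c)→(H,b,→)
state=H head=4 tape=bcbb[_]b
After 7 steps: state H, head at 4, tape bcbb_b.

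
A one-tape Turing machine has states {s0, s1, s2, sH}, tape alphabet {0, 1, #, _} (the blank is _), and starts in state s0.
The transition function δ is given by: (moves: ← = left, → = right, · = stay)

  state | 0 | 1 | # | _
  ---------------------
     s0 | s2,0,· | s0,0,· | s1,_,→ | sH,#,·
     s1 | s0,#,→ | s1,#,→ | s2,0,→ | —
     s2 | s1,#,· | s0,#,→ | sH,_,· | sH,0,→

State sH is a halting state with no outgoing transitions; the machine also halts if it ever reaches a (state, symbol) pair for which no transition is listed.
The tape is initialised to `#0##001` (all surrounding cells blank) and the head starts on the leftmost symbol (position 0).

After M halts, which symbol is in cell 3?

s0 | [#]0##001_   read # → write _, move →, go to s1
s1 | _[0]##001_   read 0 → write #, move →, go to s0
s0 | _#[#]#001_   read # → write _, move →, go to s1
s1 | _#_[#]001_   read # → write 0, move →, go to s2
s2 | _#_0[0]01_   read 0 → write #, move ·, go to s1
s1 | _#_0[#]01_   read # → write 0, move →, go to s2
s2 | _#_00[0]1_   read 0 → write #, move ·, go to s1
s1 | _#_00[#]1_   read # → write 0, move →, go to s2
s2 | _#_000[1]_   read 1 → write #, move →, go to s0
s0 | _#_000#[_]   read _ → write #, move ·, go to sH
sH | _#_000#[#]
Cell 3 holds 0 when M halts.

0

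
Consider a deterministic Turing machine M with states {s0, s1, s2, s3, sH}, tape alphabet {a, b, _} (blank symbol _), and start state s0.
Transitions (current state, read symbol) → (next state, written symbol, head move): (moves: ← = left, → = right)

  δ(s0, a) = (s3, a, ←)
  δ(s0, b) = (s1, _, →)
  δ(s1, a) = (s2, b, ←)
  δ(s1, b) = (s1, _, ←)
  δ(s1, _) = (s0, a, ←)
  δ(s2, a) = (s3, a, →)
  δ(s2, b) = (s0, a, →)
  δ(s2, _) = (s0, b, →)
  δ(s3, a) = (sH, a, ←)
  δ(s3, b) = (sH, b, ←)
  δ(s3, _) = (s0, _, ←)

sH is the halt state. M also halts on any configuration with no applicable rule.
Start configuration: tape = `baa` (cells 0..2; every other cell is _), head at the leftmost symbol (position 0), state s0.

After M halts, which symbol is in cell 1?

b

state=s0 head=0 tape=[b]aa_   (s0,b)→(s1,_,→)
state=s1 head=1 tape=_[a]a_   (s1,a)→(s2,b,←)
state=s2 head=0 tape=[_]ba_   (s2,_)→(s0,b,→)
state=s0 head=1 tape=b[b]a_   (s0,b)→(s1,_,→)
state=s1 head=2 tape=b_[a]_   (s1,a)→(s2,b,←)
state=s2 head=1 tape=b[_]b_   (s2,_)→(s0,b,→)
state=s0 head=2 tape=bb[b]_   (s0,b)→(s1,_,→)
state=s1 head=3 tape=bb_[_]   (s1,_)→(s0,a,←)
state=s0 head=2 tape=bb[_]a
Cell 1 holds b when M halts.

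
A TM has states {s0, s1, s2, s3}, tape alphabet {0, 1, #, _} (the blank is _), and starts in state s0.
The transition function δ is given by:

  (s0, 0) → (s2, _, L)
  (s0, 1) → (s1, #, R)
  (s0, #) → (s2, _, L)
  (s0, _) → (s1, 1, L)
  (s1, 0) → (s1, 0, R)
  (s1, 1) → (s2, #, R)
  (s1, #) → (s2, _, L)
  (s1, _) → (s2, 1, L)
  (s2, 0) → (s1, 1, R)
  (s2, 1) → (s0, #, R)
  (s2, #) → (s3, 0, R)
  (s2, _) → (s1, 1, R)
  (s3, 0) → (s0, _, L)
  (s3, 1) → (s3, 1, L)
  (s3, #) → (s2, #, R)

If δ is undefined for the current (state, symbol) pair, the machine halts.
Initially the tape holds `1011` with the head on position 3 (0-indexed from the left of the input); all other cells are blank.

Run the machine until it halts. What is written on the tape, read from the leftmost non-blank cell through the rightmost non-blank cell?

###10_1

state=s0 head=3 tape=_101[1]__   (s0,1)→(s1,#,R)
state=s1 head=4 tape=_101#[_]_   (s1,_)→(s2,1,L)
state=s2 head=3 tape=_101[#]1_   (s2,#)→(s3,0,R)
state=s3 head=4 tape=_1010[1]_   (s3,1)→(s3,1,L)
state=s3 head=3 tape=_101[0]1_   (s3,0)→(s0,_,L)
state=s0 head=2 tape=_10[1]_1_   (s0,1)→(s1,#,R)
state=s1 head=3 tape=_10#[_]1_   (s1,_)→(s2,1,L)
state=s2 head=2 tape=_10[#]11_   (s2,#)→(s3,0,R)
state=s3 head=3 tape=_100[1]1_   (s3,1)→(s3,1,L)
state=s3 head=2 tape=_10[0]11_   (s3,0)→(s0,_,L)
state=s0 head=1 tape=_1[0]_11_   (s0,0)→(s2,_,L)
state=s2 head=0 tape=_[1]__11_   (s2,1)→(s0,#,R)
state=s0 head=1 tape=_#[_]_11_   (s0,_)→(s1,1,L)
state=s1 head=0 tape=_[#]1_11_   (s1,#)→(s2,_,L)
state=s2 head=-1 tape=[_]_1_11_   (s2,_)→(s1,1,R)
state=s1 head=0 tape=1[_]1_11_   (s1,_)→(s2,1,L)
state=s2 head=-1 tape=[1]11_11_   (s2,1)→(s0,#,R)
state=s0 head=0 tape=#[1]1_11_   (s0,1)→(s1,#,R)
state=s1 head=1 tape=##[1]_11_   (s1,1)→(s2,#,R)
state=s2 head=2 tape=###[_]11_   (s2,_)→(s1,1,R)
state=s1 head=3 tape=###1[1]1_   (s1,1)→(s2,#,R)
state=s2 head=4 tape=###1#[1]_   (s2,1)→(s0,#,R)
state=s0 head=5 tape=###1##[_]   (s0,_)→(s1,1,L)
state=s1 head=4 tape=###1#[#]1   (s1,#)→(s2,_,L)
state=s2 head=3 tape=###1[#]_1   (s2,#)→(s3,0,R)
state=s3 head=4 tape=###10[_]1
The non-blank tape span at halt is ###10_1.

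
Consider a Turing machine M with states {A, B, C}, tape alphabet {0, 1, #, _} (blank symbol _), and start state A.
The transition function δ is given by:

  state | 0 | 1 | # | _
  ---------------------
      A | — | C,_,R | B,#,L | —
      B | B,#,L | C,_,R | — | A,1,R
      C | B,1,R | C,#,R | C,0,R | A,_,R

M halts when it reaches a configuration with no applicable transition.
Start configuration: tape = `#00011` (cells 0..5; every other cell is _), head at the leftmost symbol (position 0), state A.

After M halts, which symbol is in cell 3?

state=A head=0 tape=_[#]00011__   (A,#)→(B,#,L)
state=B head=-1 tape=[_]#00011__   (B,_)→(A,1,R)
state=A head=0 tape=1[#]00011__   (A,#)→(B,#,L)
state=B head=-1 tape=[1]#00011__   (B,1)→(C,_,R)
state=C head=0 tape=_[#]00011__   (C,#)→(C,0,R)
state=C head=1 tape=_0[0]0011__   (C,0)→(B,1,R)
state=B head=2 tape=_01[0]011__   (B,0)→(B,#,L)
state=B head=1 tape=_0[1]#011__   (B,1)→(C,_,R)
state=C head=2 tape=_0_[#]011__   (C,#)→(C,0,R)
state=C head=3 tape=_0_0[0]11__   (C,0)→(B,1,R)
state=B head=4 tape=_0_01[1]1__   (B,1)→(C,_,R)
state=C head=5 tape=_0_01_[1]__   (C,1)→(C,#,R)
state=C head=6 tape=_0_01_#[_]_   (C,_)→(A,_,R)
state=A head=7 tape=_0_01_#_[_]
Cell 3 holds 1 when M halts.

1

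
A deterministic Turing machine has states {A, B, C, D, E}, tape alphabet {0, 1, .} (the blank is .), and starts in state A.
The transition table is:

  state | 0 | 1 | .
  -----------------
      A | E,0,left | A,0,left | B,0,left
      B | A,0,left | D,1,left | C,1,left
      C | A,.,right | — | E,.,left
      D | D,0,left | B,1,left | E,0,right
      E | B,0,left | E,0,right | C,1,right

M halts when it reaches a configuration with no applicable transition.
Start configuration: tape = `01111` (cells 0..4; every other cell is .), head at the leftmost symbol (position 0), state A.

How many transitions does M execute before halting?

A | ......[0]1111   read 0 → write 0, move left, go to E
E | .....[.]01111   read . → write 1, move right, go to C
C | .....1[0]1111   read 0 → write ., move right, go to A
A | .....1.[1]111   read 1 → write 0, move left, go to A
A | .....1[.]0111   read . → write 0, move left, go to B
B | .....[1]00111   read 1 → write 1, move left, go to D
D | ....[.]100111   read . → write 0, move right, go to E
E | ....0[1]00111   read 1 → write 0, move right, go to E
E | ....00[0]0111   read 0 → write 0, move left, go to B
B | ....0[0]00111   read 0 → write 0, move left, go to A
A | ....[0]000111   read 0 → write 0, move left, go to E
E | ...[.]0000111   read . → write 1, move right, go to C
C | ...1[0]000111   read 0 → write ., move right, go to A
A | ...1.[0]00111   read 0 → write 0, move left, go to E
E | ...1[.]000111   read . → write 1, move right, go to C
C | ...11[0]00111   read 0 → write ., move right, go to A
A | ...11.[0]0111   read 0 → write 0, move left, go to E
E | ...11[.]00111   read . → write 1, move right, go to C
C | ...111[0]0111   read 0 → write ., move right, go to A
A | ...111.[0]111   read 0 → write 0, move left, go to E
E | ...111[.]0111   read . → write 1, move right, go to C
C | ...1111[0]111   read 0 → write ., move right, go to A
A | ...1111.[1]11   read 1 → write 0, move left, go to A
A | ...1111[.]011   read . → write 0, move left, go to B
B | ...111[1]0011   read 1 → write 1, move left, go to D
D | ...11[1]10011   read 1 → write 1, move left, go to B
B | ...1[1]110011   read 1 → write 1, move left, go to D
D | ...[1]1110011   read 1 → write 1, move left, go to B
B | ..[.]11110011   read . → write 1, move left, go to C
C | .[.]111110011   read . → write ., move left, go to E
E | [.].111110011   read . → write 1, move right, go to C
C | 1[.]111110011   read . → write ., move left, go to E
E | [1].111110011   read 1 → write 0, move right, go to E
E | 0[.]111110011   read . → write 1, move right, go to C
C | 01[1]11110011
M halts after 34 transitions.

34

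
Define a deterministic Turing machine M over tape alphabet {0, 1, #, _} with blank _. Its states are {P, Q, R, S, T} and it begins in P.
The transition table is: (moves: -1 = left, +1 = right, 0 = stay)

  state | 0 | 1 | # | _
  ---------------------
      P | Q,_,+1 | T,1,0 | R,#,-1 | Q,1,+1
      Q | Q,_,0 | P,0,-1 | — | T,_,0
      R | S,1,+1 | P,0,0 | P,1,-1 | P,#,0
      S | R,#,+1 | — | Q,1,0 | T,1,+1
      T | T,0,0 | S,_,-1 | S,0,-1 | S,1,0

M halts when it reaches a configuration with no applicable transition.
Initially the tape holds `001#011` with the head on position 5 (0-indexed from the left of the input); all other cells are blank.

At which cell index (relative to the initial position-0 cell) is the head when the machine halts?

3

P | 001#0[1]1   read 1 → write 1, move 0, go to T
T | 001#0[1]1   read 1 → write _, move -1, go to S
S | 001#[0]_1   read 0 → write #, move +1, go to R
R | 001##[_]1   read _ → write #, move 0, go to P
P | 001##[#]1   read # → write #, move -1, go to R
R | 001#[#]#1   read # → write 1, move -1, go to P
P | 001[#]1#1   read # → write #, move -1, go to R
R | 00[1]#1#1   read 1 → write 0, move 0, go to P
P | 00[0]#1#1   read 0 → write _, move +1, go to Q
Q | 00_[#]1#1
At halt the head is at cell 3.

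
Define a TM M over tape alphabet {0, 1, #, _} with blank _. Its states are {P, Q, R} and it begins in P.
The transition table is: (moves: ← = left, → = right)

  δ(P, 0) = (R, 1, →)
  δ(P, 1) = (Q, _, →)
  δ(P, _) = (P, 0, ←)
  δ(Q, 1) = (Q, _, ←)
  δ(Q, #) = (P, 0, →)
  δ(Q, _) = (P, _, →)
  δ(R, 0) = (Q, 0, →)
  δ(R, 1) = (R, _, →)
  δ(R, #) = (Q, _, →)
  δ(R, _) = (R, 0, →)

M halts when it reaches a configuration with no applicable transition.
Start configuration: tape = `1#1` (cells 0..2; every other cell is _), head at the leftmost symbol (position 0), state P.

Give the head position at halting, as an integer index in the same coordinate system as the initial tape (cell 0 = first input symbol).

3

state=P head=0 tape=[1]#1__   (P,1)→(Q,_,→)
state=Q head=1 tape=_[#]1__   (Q,#)→(P,0,→)
state=P head=2 tape=_0[1]__   (P,1)→(Q,_,→)
state=Q head=3 tape=_0_[_]_   (Q,_)→(P,_,→)
state=P head=4 tape=_0__[_]   (P,_)→(P,0,←)
state=P head=3 tape=_0_[_]0   (P,_)→(P,0,←)
state=P head=2 tape=_0[_]00   (P,_)→(P,0,←)
state=P head=1 tape=_[0]000   (P,0)→(R,1,→)
state=R head=2 tape=_1[0]00   (R,0)→(Q,0,→)
state=Q head=3 tape=_10[0]0
At halt the head is at cell 3.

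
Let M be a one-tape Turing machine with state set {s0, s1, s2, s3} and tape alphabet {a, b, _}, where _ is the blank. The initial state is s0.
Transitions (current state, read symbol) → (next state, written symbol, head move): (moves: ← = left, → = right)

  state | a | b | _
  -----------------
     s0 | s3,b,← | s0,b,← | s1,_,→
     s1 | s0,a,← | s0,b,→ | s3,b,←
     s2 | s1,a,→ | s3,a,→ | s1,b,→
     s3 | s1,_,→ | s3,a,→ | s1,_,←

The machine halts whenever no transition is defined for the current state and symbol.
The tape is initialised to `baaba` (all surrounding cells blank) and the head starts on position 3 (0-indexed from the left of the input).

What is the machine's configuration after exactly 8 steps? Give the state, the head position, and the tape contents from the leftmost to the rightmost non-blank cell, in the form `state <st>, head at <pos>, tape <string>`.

state=s0 head=3 tape=baa[b]a   (s0,b)→(s0,b,←)
state=s0 head=2 tape=ba[a]ba   (s0,a)→(s3,b,←)
state=s3 head=1 tape=b[a]bba   (s3,a)→(s1,_,→)
state=s1 head=2 tape=b_[b]ba   (s1,b)→(s0,b,→)
state=s0 head=3 tape=b_b[b]a   (s0,b)→(s0,b,←)
state=s0 head=2 tape=b_[b]ba   (s0,b)→(s0,b,←)
state=s0 head=1 tape=b[_]bba   (s0,_)→(s1,_,→)
state=s1 head=2 tape=b_[b]ba   (s1,b)→(s0,b,→)
state=s0 head=3 tape=b_b[b]a
After 8 steps: state s0, head at 3, tape b_bba.

state s0, head at 3, tape b_bba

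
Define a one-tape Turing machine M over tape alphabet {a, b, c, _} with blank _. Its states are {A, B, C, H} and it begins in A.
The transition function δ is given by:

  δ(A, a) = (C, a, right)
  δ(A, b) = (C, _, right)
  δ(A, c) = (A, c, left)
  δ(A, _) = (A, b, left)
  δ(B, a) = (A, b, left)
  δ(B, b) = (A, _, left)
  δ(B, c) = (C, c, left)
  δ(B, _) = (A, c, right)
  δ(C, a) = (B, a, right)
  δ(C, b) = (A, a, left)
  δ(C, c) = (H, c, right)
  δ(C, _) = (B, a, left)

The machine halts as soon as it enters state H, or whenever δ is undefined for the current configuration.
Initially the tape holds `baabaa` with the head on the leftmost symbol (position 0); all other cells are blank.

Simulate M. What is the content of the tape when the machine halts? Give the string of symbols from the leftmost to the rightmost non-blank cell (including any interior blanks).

A | [b]aabaa__   read b → write _, move right, go to C
C | _[a]abaa__   read a → write a, move right, go to B
B | _a[a]baa__   read a → write b, move left, go to A
A | _[a]bbaa__   read a → write a, move right, go to C
C | _a[b]baa__   read b → write a, move left, go to A
A | _[a]abaa__   read a → write a, move right, go to C
C | _a[a]baa__   read a → write a, move right, go to B
B | _aa[b]aa__   read b → write _, move left, go to A
A | _a[a]_aa__   read a → write a, move right, go to C
C | _aa[_]aa__   read _ → write a, move left, go to B
B | _a[a]aaa__   read a → write b, move left, go to A
A | _[a]baaa__   read a → write a, move right, go to C
C | _a[b]aaa__   read b → write a, move left, go to A
A | _[a]aaaa__   read a → write a, move right, go to C
C | _a[a]aaa__   read a → write a, move right, go to B
B | _aa[a]aa__   read a → write b, move left, go to A
A | _a[a]baa__   read a → write a, move right, go to C
C | _aa[b]aa__   read b → write a, move left, go to A
A | _a[a]aaa__   read a → write a, move right, go to C
C | _aa[a]aa__   read a → write a, move right, go to B
B | _aaa[a]a__   read a → write b, move left, go to A
A | _aa[a]ba__   read a → write a, move right, go to C
C | _aaa[b]a__   read b → write a, move left, go to A
A | _aa[a]aa__   read a → write a, move right, go to C
C | _aaa[a]a__   read a → write a, move right, go to B
B | _aaaa[a]__   read a → write b, move left, go to A
A | _aaa[a]b__   read a → write a, move right, go to C
C | _aaaa[b]__   read b → write a, move left, go to A
A | _aaa[a]a__   read a → write a, move right, go to C
C | _aaaa[a]__   read a → write a, move right, go to B
B | _aaaaa[_]_   read _ → write c, move right, go to A
A | _aaaaac[_]   read _ → write b, move left, go to A
A | _aaaaa[c]b   read c → write c, move left, go to A
A | _aaaa[a]cb   read a → write a, move right, go to C
C | _aaaaa[c]b   read c → write c, move right, go to H
H | _aaaaac[b]
The non-blank tape span at halt is aaaaacb.

aaaaacb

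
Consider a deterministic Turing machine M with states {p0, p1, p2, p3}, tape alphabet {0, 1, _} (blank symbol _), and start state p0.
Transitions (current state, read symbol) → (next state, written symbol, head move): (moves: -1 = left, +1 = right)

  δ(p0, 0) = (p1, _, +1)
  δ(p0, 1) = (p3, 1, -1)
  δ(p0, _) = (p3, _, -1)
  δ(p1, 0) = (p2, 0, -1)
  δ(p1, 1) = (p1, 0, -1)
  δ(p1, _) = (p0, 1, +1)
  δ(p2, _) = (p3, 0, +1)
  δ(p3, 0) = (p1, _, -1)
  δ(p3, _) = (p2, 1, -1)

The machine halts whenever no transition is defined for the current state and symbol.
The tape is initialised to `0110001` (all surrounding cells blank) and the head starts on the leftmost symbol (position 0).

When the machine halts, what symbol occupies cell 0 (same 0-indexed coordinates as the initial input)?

state=p0 head=0 tape=[0]110001   (p0,0)→(p1,_,+1)
state=p1 head=1 tape=_[1]10001   (p1,1)→(p1,0,-1)
state=p1 head=0 tape=[_]010001   (p1,_)→(p0,1,+1)
state=p0 head=1 tape=1[0]10001   (p0,0)→(p1,_,+1)
state=p1 head=2 tape=1_[1]0001   (p1,1)→(p1,0,-1)
state=p1 head=1 tape=1[_]00001   (p1,_)→(p0,1,+1)
state=p0 head=2 tape=11[0]0001   (p0,0)→(p1,_,+1)
state=p1 head=3 tape=11_[0]001   (p1,0)→(p2,0,-1)
state=p2 head=2 tape=11[_]0001   (p2,_)→(p3,0,+1)
state=p3 head=3 tape=110[0]001   (p3,0)→(p1,_,-1)
state=p1 head=2 tape=11[0]_001   (p1,0)→(p2,0,-1)
state=p2 head=1 tape=1[1]0_001
Cell 0 holds 1 when M halts.

1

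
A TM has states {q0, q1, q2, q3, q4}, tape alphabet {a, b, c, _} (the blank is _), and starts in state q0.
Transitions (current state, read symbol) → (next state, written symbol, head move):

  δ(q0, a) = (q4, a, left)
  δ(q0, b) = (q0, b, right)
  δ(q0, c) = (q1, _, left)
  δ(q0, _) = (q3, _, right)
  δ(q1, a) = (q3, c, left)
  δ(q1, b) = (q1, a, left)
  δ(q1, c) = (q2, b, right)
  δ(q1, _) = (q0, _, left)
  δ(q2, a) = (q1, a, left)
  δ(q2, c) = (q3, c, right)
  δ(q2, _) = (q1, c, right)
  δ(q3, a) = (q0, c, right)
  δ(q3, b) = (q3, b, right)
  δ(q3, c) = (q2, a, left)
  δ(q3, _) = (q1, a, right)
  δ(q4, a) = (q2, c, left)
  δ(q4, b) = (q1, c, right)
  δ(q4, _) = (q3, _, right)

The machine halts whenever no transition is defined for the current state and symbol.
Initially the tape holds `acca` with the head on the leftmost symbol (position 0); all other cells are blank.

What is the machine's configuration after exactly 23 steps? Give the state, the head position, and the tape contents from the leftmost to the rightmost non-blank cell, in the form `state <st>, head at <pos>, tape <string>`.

state q2, head at -1, tape bacaa

state=q0 head=0 tape=__[a]cca   (q0,a)→(q4,a,left)
state=q4 head=-1 tape=_[_]acca   (q4,_)→(q3,_,right)
state=q3 head=0 tape=__[a]cca   (q3,a)→(q0,c,right)
state=q0 head=1 tape=__c[c]ca   (q0,c)→(q1,_,left)
state=q1 head=0 tape=__[c]_ca   (q1,c)→(q2,b,right)
state=q2 head=1 tape=__b[_]ca   (q2,_)→(q1,c,right)
state=q1 head=2 tape=__bc[c]a   (q1,c)→(q2,b,right)
state=q2 head=3 tape=__bcb[a]   (q2,a)→(q1,a,left)
state=q1 head=2 tape=__bc[b]a   (q1,b)→(q1,a,left)
state=q1 head=1 tape=__b[c]aa   (q1,c)→(q2,b,right)
state=q2 head=2 tape=__bb[a]a   (q2,a)→(q1,a,left)
state=q1 head=1 tape=__b[b]aa   (q1,b)→(q1,a,left)
state=q1 head=0 tape=__[b]aaa   (q1,b)→(q1,a,left)
state=q1 head=-1 tape=_[_]aaaa   (q1,_)→(q0,_,left)
state=q0 head=-2 tape=[_]_aaaa   (q0,_)→(q3,_,right)
state=q3 head=-1 tape=_[_]aaaa   (q3,_)→(q1,a,right)
state=q1 head=0 tape=_a[a]aaa   (q1,a)→(q3,c,left)
state=q3 head=-1 tape=_[a]caaa   (q3,a)→(q0,c,right)
state=q0 head=0 tape=_c[c]aaa   (q0,c)→(q1,_,left)
state=q1 head=-1 tape=_[c]_aaa   (q1,c)→(q2,b,right)
state=q2 head=0 tape=_b[_]aaa   (q2,_)→(q1,c,right)
state=q1 head=1 tape=_bc[a]aa   (q1,a)→(q3,c,left)
state=q3 head=0 tape=_b[c]caa   (q3,c)→(q2,a,left)
state=q2 head=-1 tape=_[b]acaa
After 23 steps: state q2, head at -1, tape bacaa.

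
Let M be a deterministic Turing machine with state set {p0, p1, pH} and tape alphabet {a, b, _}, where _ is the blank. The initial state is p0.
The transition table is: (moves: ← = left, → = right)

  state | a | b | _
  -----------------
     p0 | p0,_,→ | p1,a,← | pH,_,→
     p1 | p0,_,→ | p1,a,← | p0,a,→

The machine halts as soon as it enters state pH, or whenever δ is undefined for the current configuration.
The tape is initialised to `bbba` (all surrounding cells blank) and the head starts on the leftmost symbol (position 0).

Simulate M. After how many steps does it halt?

11

p0 | _[b]bba__   read b → write a, move ←, go to p1
p1 | [_]abba__   read _ → write a, move →, go to p0
p0 | a[a]bba__   read a → write _, move →, go to p0
p0 | a_[b]ba__   read b → write a, move ←, go to p1
p1 | a[_]aba__   read _ → write a, move →, go to p0
p0 | aa[a]ba__   read a → write _, move →, go to p0
p0 | aa_[b]a__   read b → write a, move ←, go to p1
p1 | aa[_]aa__   read _ → write a, move →, go to p0
p0 | aaa[a]a__   read a → write _, move →, go to p0
p0 | aaa_[a]__   read a → write _, move →, go to p0
p0 | aaa__[_]_   read _ → write _, move →, go to pH
pH | aaa___[_]
M halts after 11 transitions.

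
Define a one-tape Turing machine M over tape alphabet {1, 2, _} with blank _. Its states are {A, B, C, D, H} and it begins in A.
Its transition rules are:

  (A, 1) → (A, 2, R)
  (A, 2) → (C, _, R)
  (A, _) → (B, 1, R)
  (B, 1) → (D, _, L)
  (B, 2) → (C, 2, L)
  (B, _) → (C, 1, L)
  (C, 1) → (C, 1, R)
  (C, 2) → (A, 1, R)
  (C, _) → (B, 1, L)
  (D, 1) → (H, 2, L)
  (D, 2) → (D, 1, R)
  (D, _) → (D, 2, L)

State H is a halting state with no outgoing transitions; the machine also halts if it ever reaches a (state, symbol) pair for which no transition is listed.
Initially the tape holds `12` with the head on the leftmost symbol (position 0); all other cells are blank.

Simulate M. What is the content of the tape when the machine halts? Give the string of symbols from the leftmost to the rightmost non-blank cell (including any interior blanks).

1222_1

state=A head=0 tape=[1]2____   (A,1)→(A,2,R)
state=A head=1 tape=2[2]____   (A,2)→(C,_,R)
state=C head=2 tape=2_[_]___   (C,_)→(B,1,L)
state=B head=1 tape=2[_]1___   (B,_)→(C,1,L)
state=C head=0 tape=[2]11___   (C,2)→(A,1,R)
state=A head=1 tape=1[1]1___   (A,1)→(A,2,R)
state=A head=2 tape=12[1]___   (A,1)→(A,2,R)
state=A head=3 tape=122[_]__   (A,_)→(B,1,R)
state=B head=4 tape=1221[_]_   (B,_)→(C,1,L)
state=C head=3 tape=122[1]1_   (C,1)→(C,1,R)
state=C head=4 tape=1221[1]_   (C,1)→(C,1,R)
state=C head=5 tape=12211[_]   (C,_)→(B,1,L)
state=B head=4 tape=1221[1]1   (B,1)→(D,_,L)
state=D head=3 tape=122[1]_1   (D,1)→(H,2,L)
state=H head=2 tape=12[2]2_1
The non-blank tape span at halt is 1222_1.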